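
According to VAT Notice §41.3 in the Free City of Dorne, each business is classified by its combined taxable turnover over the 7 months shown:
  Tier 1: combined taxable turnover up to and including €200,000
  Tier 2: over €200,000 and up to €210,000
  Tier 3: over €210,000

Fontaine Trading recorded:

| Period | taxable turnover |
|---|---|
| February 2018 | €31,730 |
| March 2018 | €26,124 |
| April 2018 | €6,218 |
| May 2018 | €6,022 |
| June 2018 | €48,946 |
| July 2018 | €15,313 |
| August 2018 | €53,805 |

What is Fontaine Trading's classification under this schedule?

Tier 1

Combined taxable turnover: €31,730 + €26,124 + €6,218 + €6,022 + €48,946 + €15,313 + €53,805 = €188,158.
€188,158 ≤ €200,000, so Tier 1 applies.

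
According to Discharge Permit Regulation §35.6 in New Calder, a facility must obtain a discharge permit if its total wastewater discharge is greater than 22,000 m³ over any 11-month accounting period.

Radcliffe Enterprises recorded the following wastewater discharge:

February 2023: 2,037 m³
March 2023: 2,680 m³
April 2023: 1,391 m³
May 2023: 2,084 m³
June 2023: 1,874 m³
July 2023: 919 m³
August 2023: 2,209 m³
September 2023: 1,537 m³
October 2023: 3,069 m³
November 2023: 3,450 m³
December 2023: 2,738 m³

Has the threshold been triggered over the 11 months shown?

Total wastewater discharge: 2,037 m³ + 2,680 m³ + 1,391 m³ + 2,084 m³ + 1,874 m³ + 919 m³ + 2,209 m³ + 1,537 m³ + 3,069 m³ + 3,450 m³ + 2,738 m³ = 23,988 m³.
23,988 m³ > 22,000 m³, so the threshold is exceeded.

Yes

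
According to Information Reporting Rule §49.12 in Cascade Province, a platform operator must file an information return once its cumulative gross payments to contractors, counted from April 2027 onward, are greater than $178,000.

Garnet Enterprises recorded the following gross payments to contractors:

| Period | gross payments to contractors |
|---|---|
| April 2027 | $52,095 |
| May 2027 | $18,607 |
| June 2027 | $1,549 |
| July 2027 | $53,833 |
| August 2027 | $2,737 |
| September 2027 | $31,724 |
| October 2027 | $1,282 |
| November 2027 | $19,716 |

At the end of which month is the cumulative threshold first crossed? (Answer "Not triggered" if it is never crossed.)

November 2027

Through April 2027: $52,095
Through May 2027: $70,702
Through June 2027: $72,251
Through July 2027: $126,084
Through August 2027: $128,821
Through September 2027: $160,545
Through October 2027: $161,827
Through November 2027: $181,543 ← exceeds threshold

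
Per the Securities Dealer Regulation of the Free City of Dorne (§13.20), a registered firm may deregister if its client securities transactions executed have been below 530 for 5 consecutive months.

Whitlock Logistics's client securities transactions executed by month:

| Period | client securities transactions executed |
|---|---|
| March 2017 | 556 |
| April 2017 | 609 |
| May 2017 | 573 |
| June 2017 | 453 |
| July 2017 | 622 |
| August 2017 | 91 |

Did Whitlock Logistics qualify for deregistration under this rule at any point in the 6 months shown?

Months below 530: June 2017, August 2017.
Longest run of consecutive months below the threshold: 1.
1 < 5, so Whitlock Logistics never became eligible.

No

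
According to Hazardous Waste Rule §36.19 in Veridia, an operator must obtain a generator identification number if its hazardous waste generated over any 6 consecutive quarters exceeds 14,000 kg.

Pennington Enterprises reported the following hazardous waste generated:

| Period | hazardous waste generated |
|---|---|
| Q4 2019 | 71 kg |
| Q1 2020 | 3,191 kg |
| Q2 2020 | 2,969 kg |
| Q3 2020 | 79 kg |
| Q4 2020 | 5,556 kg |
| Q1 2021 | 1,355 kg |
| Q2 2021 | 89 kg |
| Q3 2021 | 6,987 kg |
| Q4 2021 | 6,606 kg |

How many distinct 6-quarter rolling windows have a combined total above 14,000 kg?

2

Q4 2019–Q1 2021: 71 kg + 3,191 kg + 2,969 kg + 79 kg + 5,556 kg + 1,355 kg = 13,221 kg (under)
Q1 2020–Q2 2021: 3,191 kg + 2,969 kg + 79 kg + 5,556 kg + 1,355 kg + 89 kg = 13,239 kg (under)
Q2 2020–Q3 2021: 2,969 kg + 79 kg + 5,556 kg + 1,355 kg + 89 kg + 6,987 kg = 17,035 kg (over)
Q3 2020–Q4 2021: 79 kg + 5,556 kg + 1,355 kg + 89 kg + 6,987 kg + 6,606 kg = 20,672 kg (over)
2 windows exceed the threshold.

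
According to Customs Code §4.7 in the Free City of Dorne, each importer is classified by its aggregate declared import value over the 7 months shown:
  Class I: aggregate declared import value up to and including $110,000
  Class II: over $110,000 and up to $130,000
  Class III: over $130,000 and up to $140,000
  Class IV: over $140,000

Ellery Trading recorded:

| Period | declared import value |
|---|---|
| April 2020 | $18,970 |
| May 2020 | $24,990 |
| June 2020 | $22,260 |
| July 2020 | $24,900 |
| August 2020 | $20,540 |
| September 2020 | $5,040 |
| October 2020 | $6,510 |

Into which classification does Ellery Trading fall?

Aggregate declared import value: $18,970 + $24,990 + $22,260 + $24,900 + $20,540 + $5,040 + $6,510 = $123,210.
$110,000 < $123,210 ≤ $130,000, so Class II applies.

Class II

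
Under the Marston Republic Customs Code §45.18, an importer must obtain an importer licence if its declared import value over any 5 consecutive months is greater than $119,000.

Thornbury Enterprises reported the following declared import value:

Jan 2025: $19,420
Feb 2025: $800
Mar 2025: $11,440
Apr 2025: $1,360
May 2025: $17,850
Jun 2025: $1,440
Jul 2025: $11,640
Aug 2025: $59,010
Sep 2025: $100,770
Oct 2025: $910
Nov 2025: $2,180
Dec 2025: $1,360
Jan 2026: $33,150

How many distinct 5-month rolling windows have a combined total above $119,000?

Jan 2025–May 2025: $19,420 + $800 + $11,440 + $1,360 + $17,850 = $50,870 (under)
Feb 2025–Jun 2025: $800 + $11,440 + $1,360 + $17,850 + $1,440 = $32,890 (under)
Mar 2025–Jul 2025: $11,440 + $1,360 + $17,850 + $1,440 + $11,640 = $43,730 (under)
Apr 2025–Aug 2025: $1,360 + $17,850 + $1,440 + $11,640 + $59,010 = $91,300 (under)
May 2025–Sep 2025: $17,850 + $1,440 + $11,640 + $59,010 + $100,770 = $190,710 (over)
Jun 2025–Oct 2025: $1,440 + $11,640 + $59,010 + $100,770 + $910 = $173,770 (over)
Jul 2025–Nov 2025: $11,640 + $59,010 + $100,770 + $910 + $2,180 = $174,510 (over)
Aug 2025–Dec 2025: $59,010 + $100,770 + $910 + $2,180 + $1,360 = $164,230 (over)
Sep 2025–Jan 2026: $100,770 + $910 + $2,180 + $1,360 + $33,150 = $138,370 (over)
5 windows exceed the threshold.

5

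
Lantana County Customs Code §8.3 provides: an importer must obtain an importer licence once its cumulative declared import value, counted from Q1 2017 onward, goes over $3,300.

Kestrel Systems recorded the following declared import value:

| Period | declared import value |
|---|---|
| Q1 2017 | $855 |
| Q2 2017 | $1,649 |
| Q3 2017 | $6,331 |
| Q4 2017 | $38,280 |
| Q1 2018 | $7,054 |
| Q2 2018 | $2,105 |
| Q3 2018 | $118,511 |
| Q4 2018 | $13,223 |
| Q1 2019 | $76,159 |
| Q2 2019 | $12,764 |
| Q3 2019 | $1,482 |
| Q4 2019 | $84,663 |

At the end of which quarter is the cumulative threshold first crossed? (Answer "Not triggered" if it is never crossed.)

Q3 2017

Through Q1 2017: $855
Through Q2 2017: $2,504
Through Q3 2017: $8,835 ← exceeds threshold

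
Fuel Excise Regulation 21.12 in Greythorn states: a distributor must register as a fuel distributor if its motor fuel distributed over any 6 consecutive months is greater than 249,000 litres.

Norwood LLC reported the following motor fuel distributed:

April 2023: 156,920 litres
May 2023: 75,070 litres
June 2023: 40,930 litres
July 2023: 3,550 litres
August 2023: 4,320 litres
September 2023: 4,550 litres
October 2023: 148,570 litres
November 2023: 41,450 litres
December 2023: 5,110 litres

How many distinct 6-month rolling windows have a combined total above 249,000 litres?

April 2023–September 2023: 156,920 litres + 75,070 litres + 40,930 litres + 3,550 litres + 4,320 litres + 4,550 litres = 285,340 litres (over)
May 2023–October 2023: 75,070 litres + 40,930 litres + 3,550 litres + 4,320 litres + 4,550 litres + 148,570 litres = 276,990 litres (over)
June 2023–November 2023: 40,930 litres + 3,550 litres + 4,320 litres + 4,550 litres + 148,570 litres + 41,450 litres = 243,370 litres (under)
July 2023–December 2023: 3,550 litres + 4,320 litres + 4,550 litres + 148,570 litres + 41,450 litres + 5,110 litres = 207,550 litres (under)
2 windows exceed the threshold.

2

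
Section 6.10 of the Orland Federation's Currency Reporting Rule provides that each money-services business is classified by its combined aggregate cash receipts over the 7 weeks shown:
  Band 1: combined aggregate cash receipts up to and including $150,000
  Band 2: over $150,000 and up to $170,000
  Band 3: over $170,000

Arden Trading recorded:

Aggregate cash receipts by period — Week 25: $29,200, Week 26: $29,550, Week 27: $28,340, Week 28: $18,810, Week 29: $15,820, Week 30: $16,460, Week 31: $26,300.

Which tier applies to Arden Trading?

Band 2

Combined aggregate cash receipts: $29,200 + $29,550 + $28,340 + $18,810 + $15,820 + $16,460 + $26,300 = $164,480.
$150,000 < $164,480 ≤ $170,000, so Band 2 applies.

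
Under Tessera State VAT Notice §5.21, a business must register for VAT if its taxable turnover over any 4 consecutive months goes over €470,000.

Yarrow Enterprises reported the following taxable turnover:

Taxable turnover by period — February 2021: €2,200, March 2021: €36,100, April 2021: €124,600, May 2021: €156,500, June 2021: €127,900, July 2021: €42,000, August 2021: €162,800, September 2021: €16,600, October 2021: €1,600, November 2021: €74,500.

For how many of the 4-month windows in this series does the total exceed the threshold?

1

February 2021–May 2021: €2,200 + €36,100 + €124,600 + €156,500 = €319,400 (under)
March 2021–June 2021: €36,100 + €124,600 + €156,500 + €127,900 = €445,100 (under)
April 2021–July 2021: €124,600 + €156,500 + €127,900 + €42,000 = €451,000 (under)
May 2021–August 2021: €156,500 + €127,900 + €42,000 + €162,800 = €489,200 (over)
June 2021–September 2021: €127,900 + €42,000 + €162,800 + €16,600 = €349,300 (under)
July 2021–October 2021: €42,000 + €162,800 + €16,600 + €1,600 = €223,000 (under)
August 2021–November 2021: €162,800 + €16,600 + €1,600 + €74,500 = €255,500 (under)
1 window exceeds the threshold.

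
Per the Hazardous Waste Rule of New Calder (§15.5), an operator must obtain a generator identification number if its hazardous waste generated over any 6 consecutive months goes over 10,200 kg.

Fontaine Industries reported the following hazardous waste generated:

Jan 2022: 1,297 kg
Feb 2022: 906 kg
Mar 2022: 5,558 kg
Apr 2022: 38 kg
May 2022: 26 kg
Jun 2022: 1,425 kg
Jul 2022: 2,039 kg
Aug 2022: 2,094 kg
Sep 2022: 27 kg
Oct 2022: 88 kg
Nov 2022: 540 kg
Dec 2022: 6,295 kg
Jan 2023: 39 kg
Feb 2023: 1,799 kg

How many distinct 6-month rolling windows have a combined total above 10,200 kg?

2

Jan 2022–Jun 2022: 1,297 kg + 906 kg + 5,558 kg + 38 kg + 26 kg + 1,425 kg = 9,250 kg (under)
Feb 2022–Jul 2022: 906 kg + 5,558 kg + 38 kg + 26 kg + 1,425 kg + 2,039 kg = 9,992 kg (under)
Mar 2022–Aug 2022: 5,558 kg + 38 kg + 26 kg + 1,425 kg + 2,039 kg + 2,094 kg = 11,180 kg (over)
Apr 2022–Sep 2022: 38 kg + 26 kg + 1,425 kg + 2,039 kg + 2,094 kg + 27 kg = 5,649 kg (under)
May 2022–Oct 2022: 26 kg + 1,425 kg + 2,039 kg + 2,094 kg + 27 kg + 88 kg = 5,699 kg (under)
Jun 2022–Nov 2022: 1,425 kg + 2,039 kg + 2,094 kg + 27 kg + 88 kg + 540 kg = 6,213 kg (under)
Jul 2022–Dec 2022: 2,039 kg + 2,094 kg + 27 kg + 88 kg + 540 kg + 6,295 kg = 11,083 kg (over)
Aug 2022–Jan 2023: 2,094 kg + 27 kg + 88 kg + 540 kg + 6,295 kg + 39 kg = 9,083 kg (under)
Sep 2022–Feb 2023: 27 kg + 88 kg + 540 kg + 6,295 kg + 39 kg + 1,799 kg = 8,788 kg (under)
2 windows exceed the threshold.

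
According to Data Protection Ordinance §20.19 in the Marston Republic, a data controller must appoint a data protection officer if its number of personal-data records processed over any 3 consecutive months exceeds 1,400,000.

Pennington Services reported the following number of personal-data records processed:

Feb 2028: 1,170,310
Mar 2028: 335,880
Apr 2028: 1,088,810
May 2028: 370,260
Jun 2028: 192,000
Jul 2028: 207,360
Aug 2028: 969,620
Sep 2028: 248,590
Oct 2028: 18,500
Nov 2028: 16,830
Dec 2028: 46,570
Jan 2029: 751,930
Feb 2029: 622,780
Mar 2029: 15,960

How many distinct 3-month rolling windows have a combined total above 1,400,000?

5

Feb 2028–Apr 2028: 1,170,310 + 335,880 + 1,088,810 = 2,595,000 (over)
Mar 2028–May 2028: 335,880 + 1,088,810 + 370,260 = 1,794,950 (over)
Apr 2028–Jun 2028: 1,088,810 + 370,260 + 192,000 = 1,651,070 (over)
May 2028–Jul 2028: 370,260 + 192,000 + 207,360 = 769,620 (under)
Jun 2028–Aug 2028: 192,000 + 207,360 + 969,620 = 1,368,980 (under)
Jul 2028–Sep 2028: 207,360 + 969,620 + 248,590 = 1,425,570 (over)
Aug 2028–Oct 2028: 969,620 + 248,590 + 18,500 = 1,236,710 (under)
Sep 2028–Nov 2028: 248,590 + 18,500 + 16,830 = 283,920 (under)
Oct 2028–Dec 2028: 18,500 + 16,830 + 46,570 = 81,900 (under)
Nov 2028–Jan 2029: 16,830 + 46,570 + 751,930 = 815,330 (under)
Dec 2028–Feb 2029: 46,570 + 751,930 + 622,780 = 1,421,280 (over)
Jan 2029–Mar 2029: 751,930 + 622,780 + 15,960 = 1,390,670 (under)
5 windows exceed the threshold.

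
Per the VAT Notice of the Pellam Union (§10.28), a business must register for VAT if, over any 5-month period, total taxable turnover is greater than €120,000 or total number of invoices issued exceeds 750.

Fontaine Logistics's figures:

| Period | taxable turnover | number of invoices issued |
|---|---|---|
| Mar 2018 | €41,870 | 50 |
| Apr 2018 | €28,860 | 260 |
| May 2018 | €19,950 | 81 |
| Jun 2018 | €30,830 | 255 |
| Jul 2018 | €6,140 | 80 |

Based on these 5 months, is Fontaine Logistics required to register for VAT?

Yes

Total taxable turnover: €41,870 + €28,860 + €19,950 + €30,830 + €6,140 = €127,650 (> €120,000).
Total number of invoices issued: 50 + 260 + 81 + 255 + 80 = 726 (≤ 750).
The test is 'or': at least one threshold is exceeded.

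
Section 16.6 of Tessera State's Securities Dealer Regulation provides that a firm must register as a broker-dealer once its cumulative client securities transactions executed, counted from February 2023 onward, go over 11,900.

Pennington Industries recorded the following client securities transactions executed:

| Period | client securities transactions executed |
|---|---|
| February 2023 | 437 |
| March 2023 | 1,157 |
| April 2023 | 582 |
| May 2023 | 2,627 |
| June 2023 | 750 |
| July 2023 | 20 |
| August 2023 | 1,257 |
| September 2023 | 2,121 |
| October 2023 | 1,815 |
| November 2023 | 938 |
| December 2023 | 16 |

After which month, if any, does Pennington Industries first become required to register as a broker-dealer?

Through February 2023: 437
Through March 2023: 1,594
Through April 2023: 2,176
Through May 2023: 4,803
Through June 2023: 5,553
Through July 2023: 5,573
Through August 2023: 6,830
Through September 2023: 8,951
Through October 2023: 10,766
Through November 2023: 11,704
Through December 2023: 11,720
Final cumulative total 11,720 ≤ 11,900; the threshold is never exceeded.

Not triggered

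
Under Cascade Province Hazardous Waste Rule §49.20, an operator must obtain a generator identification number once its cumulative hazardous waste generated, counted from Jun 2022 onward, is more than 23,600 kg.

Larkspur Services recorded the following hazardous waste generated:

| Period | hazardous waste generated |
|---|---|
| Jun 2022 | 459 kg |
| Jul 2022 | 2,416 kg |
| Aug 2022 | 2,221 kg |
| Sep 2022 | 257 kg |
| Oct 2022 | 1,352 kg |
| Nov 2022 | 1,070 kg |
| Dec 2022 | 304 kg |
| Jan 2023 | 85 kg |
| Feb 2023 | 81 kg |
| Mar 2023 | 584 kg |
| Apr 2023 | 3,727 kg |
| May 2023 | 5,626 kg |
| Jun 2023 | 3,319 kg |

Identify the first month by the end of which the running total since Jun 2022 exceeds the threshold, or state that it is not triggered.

Through Jun 2022: 459 kg
Through Jul 2022: 2,875 kg
Through Aug 2022: 5,096 kg
Through Sep 2022: 5,353 kg
Through Oct 2022: 6,705 kg
Through Nov 2022: 7,775 kg
Through Dec 2022: 8,079 kg
Through Jan 2023: 8,164 kg
Through Feb 2023: 8,245 kg
Through Mar 2023: 8,829 kg
Through Apr 2023: 12,556 kg
Through May 2023: 18,182 kg
Through Jun 2023: 21,501 kg
Final cumulative total 21,501 kg ≤ 23,600 kg; the threshold is never exceeded.

Not triggered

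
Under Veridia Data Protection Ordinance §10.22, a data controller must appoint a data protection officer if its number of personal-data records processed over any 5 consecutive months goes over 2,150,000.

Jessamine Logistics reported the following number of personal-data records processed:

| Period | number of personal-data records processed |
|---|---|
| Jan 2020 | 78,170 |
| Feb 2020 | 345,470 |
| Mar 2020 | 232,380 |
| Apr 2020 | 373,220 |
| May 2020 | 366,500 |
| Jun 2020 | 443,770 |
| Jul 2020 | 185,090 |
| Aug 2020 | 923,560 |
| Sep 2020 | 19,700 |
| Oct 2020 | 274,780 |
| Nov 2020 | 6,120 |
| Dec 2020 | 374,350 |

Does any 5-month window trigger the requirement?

Yes

Jan 2020–May 2020: 78,170 + 345,470 + 232,380 + 373,220 + 366,500 = 1,395,740 (under)
Feb 2020–Jun 2020: 345,470 + 232,380 + 373,220 + 366,500 + 443,770 = 1,761,340 (under)
Mar 2020–Jul 2020: 232,380 + 373,220 + 366,500 + 443,770 + 185,090 = 1,600,960 (under)
Apr 2020–Aug 2020: 373,220 + 366,500 + 443,770 + 185,090 + 923,560 = 2,292,140 (over)
May 2020–Sep 2020: 366,500 + 443,770 + 185,090 + 923,560 + 19,700 = 1,938,620 (under)
Jun 2020–Oct 2020: 443,770 + 185,090 + 923,560 + 19,700 + 274,780 = 1,846,900 (under)
Jul 2020–Nov 2020: 185,090 + 923,560 + 19,700 + 274,780 + 6,120 = 1,409,250 (under)
Aug 2020–Dec 2020: 923,560 + 19,700 + 274,780 + 6,120 + 374,350 = 1,598,510 (under)
At least one window exceeds 2,150,000.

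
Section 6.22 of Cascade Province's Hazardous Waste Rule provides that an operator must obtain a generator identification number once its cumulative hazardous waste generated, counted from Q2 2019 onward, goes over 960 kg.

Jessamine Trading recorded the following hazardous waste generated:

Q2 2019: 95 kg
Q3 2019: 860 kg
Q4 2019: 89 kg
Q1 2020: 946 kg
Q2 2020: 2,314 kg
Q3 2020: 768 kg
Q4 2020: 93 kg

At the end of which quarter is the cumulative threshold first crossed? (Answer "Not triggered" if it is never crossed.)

Through Q2 2019: 95 kg
Through Q3 2019: 955 kg
Through Q4 2019: 1,044 kg ← exceeds threshold

Q4 2019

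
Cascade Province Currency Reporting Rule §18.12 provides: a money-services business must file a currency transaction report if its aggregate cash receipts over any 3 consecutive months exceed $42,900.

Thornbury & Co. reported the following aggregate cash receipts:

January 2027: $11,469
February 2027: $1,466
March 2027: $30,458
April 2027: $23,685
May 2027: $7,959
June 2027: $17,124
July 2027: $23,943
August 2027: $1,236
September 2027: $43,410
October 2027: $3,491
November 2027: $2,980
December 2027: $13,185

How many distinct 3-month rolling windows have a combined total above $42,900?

January 2027–March 2027: $11,469 + $1,466 + $30,458 = $43,393 (over)
February 2027–April 2027: $1,466 + $30,458 + $23,685 = $55,609 (over)
March 2027–May 2027: $30,458 + $23,685 + $7,959 = $62,102 (over)
April 2027–June 2027: $23,685 + $7,959 + $17,124 = $48,768 (over)
May 2027–July 2027: $7,959 + $17,124 + $23,943 = $49,026 (over)
June 2027–August 2027: $17,124 + $23,943 + $1,236 = $42,303 (under)
July 2027–September 2027: $23,943 + $1,236 + $43,410 = $68,589 (over)
August 2027–October 2027: $1,236 + $43,410 + $3,491 = $48,137 (over)
September 2027–November 2027: $43,410 + $3,491 + $2,980 = $49,881 (over)
October 2027–December 2027: $3,491 + $2,980 + $13,185 = $19,656 (under)
8 windows exceed the threshold.

8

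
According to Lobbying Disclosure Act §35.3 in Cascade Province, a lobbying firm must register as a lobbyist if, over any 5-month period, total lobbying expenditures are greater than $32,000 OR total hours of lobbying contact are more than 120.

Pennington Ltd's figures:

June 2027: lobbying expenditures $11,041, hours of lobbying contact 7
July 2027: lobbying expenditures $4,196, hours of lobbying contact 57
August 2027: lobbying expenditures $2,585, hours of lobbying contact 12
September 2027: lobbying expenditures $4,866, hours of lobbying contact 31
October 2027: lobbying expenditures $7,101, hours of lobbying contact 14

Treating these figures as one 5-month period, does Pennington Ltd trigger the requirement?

Yes

Total lobbying expenditures: $11,041 + $4,196 + $2,585 + $4,866 + $7,101 = $29,789 (≤ $32,000).
Total hours of lobbying contact: 7 + 57 + 12 + 31 + 14 = 121 (> 120).
The test is 'or': at least one threshold is exceeded.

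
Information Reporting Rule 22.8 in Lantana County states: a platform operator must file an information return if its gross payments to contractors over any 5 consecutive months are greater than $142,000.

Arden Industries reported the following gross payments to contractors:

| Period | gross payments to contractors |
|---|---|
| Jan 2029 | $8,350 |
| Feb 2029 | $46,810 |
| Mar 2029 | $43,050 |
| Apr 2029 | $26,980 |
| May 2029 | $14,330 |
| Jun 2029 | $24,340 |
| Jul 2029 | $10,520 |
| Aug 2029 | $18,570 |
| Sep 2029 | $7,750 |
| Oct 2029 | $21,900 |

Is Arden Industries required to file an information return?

Yes

Jan 2029–May 2029: $8,350 + $46,810 + $43,050 + $26,980 + $14,330 = $139,520 (under)
Feb 2029–Jun 2029: $46,810 + $43,050 + $26,980 + $14,330 + $24,340 = $155,510 (over)
Mar 2029–Jul 2029: $43,050 + $26,980 + $14,330 + $24,340 + $10,520 = $119,220 (under)
Apr 2029–Aug 2029: $26,980 + $14,330 + $24,340 + $10,520 + $18,570 = $94,740 (under)
May 2029–Sep 2029: $14,330 + $24,340 + $10,520 + $18,570 + $7,750 = $75,510 (under)
Jun 2029–Oct 2029: $24,340 + $10,520 + $18,570 + $7,750 + $21,900 = $83,080 (under)
At least one window exceeds $142,000.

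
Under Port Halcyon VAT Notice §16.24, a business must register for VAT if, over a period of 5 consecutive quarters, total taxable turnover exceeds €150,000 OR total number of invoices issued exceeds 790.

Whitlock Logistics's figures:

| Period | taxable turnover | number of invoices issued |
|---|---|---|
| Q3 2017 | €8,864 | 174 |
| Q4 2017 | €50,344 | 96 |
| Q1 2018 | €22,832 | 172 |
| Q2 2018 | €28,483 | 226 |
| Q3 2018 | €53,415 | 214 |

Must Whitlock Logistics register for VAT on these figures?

Total taxable turnover: €8,864 + €50,344 + €22,832 + €28,483 + €53,415 = €163,938 (> €150,000).
Total number of invoices issued: 174 + 96 + 172 + 226 + 214 = 882 (> 790).
The test is 'or': at least one threshold is exceeded.

Yes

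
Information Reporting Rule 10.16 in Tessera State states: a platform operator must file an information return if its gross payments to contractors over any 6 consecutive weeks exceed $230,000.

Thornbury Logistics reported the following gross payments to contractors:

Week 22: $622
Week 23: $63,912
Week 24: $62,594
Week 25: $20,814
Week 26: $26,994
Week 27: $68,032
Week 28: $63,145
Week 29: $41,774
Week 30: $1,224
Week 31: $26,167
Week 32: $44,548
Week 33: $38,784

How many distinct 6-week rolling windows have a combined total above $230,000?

Week 22–Week 27: $622 + $63,912 + $62,594 + $20,814 + $26,994 + $68,032 = $242,968 (over)
Week 23–Week 28: $63,912 + $62,594 + $20,814 + $26,994 + $68,032 + $63,145 = $305,491 (over)
Week 24–Week 29: $62,594 + $20,814 + $26,994 + $68,032 + $63,145 + $41,774 = $283,353 (over)
Week 25–Week 30: $20,814 + $26,994 + $68,032 + $63,145 + $41,774 + $1,224 = $221,983 (under)
Week 26–Week 31: $26,994 + $68,032 + $63,145 + $41,774 + $1,224 + $26,167 = $227,336 (under)
Week 27–Week 32: $68,032 + $63,145 + $41,774 + $1,224 + $26,167 + $44,548 = $244,890 (over)
Week 28–Week 33: $63,145 + $41,774 + $1,224 + $26,167 + $44,548 + $38,784 = $215,642 (under)
4 windows exceed the threshold.

4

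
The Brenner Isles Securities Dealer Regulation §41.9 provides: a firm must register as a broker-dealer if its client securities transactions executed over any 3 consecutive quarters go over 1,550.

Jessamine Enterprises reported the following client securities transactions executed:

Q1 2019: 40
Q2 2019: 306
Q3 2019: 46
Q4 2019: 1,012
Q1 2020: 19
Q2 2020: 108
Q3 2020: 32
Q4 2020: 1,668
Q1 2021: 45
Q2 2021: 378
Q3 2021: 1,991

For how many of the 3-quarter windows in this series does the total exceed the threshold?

Q1 2019–Q3 2019: 40 + 306 + 46 = 392 (under)
Q2 2019–Q4 2019: 306 + 46 + 1,012 = 1,364 (under)
Q3 2019–Q1 2020: 46 + 1,012 + 19 = 1,077 (under)
Q4 2019–Q2 2020: 1,012 + 19 + 108 = 1,139 (under)
Q1 2020–Q3 2020: 19 + 108 + 32 = 159 (under)
Q2 2020–Q4 2020: 108 + 32 + 1,668 = 1,808 (over)
Q3 2020–Q1 2021: 32 + 1,668 + 45 = 1,745 (over)
Q4 2020–Q2 2021: 1,668 + 45 + 378 = 2,091 (over)
Q1 2021–Q3 2021: 45 + 378 + 1,991 = 2,414 (over)
4 windows exceed the threshold.

4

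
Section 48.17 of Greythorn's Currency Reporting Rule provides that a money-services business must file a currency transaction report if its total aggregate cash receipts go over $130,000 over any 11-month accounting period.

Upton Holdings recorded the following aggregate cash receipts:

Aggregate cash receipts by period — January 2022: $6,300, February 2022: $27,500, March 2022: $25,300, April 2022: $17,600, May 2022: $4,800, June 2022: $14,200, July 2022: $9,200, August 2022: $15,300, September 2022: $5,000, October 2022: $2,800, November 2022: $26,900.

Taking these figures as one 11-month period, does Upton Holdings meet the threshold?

Total aggregate cash receipts: $6,300 + $27,500 + $25,300 + $17,600 + $4,800 + $14,200 + $9,200 + $15,300 + $5,000 + $2,800 + $26,900 = $154,900.
$154,900 > $130,000, so the threshold is exceeded.

Yes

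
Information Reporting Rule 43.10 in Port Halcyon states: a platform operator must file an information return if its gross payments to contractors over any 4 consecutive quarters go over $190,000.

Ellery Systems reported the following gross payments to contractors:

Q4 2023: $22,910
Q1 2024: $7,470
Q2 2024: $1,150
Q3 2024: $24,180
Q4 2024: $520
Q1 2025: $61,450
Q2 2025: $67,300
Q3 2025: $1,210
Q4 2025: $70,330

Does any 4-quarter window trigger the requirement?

Yes

Q4 2023–Q3 2024: $22,910 + $7,470 + $1,150 + $24,180 = $55,710 (under)
Q1 2024–Q4 2024: $7,470 + $1,150 + $24,180 + $520 = $33,320 (under)
Q2 2024–Q1 2025: $1,150 + $24,180 + $520 + $61,450 = $87,300 (under)
Q3 2024–Q2 2025: $24,180 + $520 + $61,450 + $67,300 = $153,450 (under)
Q4 2024–Q3 2025: $520 + $61,450 + $67,300 + $1,210 = $130,480 (under)
Q1 2025–Q4 2025: $61,450 + $67,300 + $1,210 + $70,330 = $200,290 (over)
At least one window exceeds $190,000.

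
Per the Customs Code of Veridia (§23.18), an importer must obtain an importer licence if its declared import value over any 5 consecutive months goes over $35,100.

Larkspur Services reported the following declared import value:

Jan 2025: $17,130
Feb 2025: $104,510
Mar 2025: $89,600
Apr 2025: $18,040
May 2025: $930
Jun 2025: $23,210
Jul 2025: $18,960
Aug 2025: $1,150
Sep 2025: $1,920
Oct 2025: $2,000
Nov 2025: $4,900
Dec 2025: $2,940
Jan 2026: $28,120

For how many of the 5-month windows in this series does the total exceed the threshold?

7

Jan 2025–May 2025: $17,130 + $104,510 + $89,600 + $18,040 + $930 = $230,210 (over)
Feb 2025–Jun 2025: $104,510 + $89,600 + $18,040 + $930 + $23,210 = $236,290 (over)
Mar 2025–Jul 2025: $89,600 + $18,040 + $930 + $23,210 + $18,960 = $150,740 (over)
Apr 2025–Aug 2025: $18,040 + $930 + $23,210 + $18,960 + $1,150 = $62,290 (over)
May 2025–Sep 2025: $930 + $23,210 + $18,960 + $1,150 + $1,920 = $46,170 (over)
Jun 2025–Oct 2025: $23,210 + $18,960 + $1,150 + $1,920 + $2,000 = $47,240 (over)
Jul 2025–Nov 2025: $18,960 + $1,150 + $1,920 + $2,000 + $4,900 = $28,930 (under)
Aug 2025–Dec 2025: $1,150 + $1,920 + $2,000 + $4,900 + $2,940 = $12,910 (under)
Sep 2025–Jan 2026: $1,920 + $2,000 + $4,900 + $2,940 + $28,120 = $39,880 (over)
7 windows exceed the threshold.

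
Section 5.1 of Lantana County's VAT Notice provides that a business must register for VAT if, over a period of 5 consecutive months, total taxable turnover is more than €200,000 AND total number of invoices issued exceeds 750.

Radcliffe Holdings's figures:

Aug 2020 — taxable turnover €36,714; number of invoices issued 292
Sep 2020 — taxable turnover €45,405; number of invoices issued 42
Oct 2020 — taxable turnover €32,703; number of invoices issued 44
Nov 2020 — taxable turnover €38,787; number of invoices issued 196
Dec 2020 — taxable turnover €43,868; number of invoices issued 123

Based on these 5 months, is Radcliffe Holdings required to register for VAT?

No

Total taxable turnover: €36,714 + €45,405 + €32,703 + €38,787 + €43,868 = €197,477 (≤ €200,000).
Total number of invoices issued: 292 + 42 + 44 + 196 + 123 = 697 (≤ 750).
The test is 'and': the rule requires both, and at least one is not exceeded.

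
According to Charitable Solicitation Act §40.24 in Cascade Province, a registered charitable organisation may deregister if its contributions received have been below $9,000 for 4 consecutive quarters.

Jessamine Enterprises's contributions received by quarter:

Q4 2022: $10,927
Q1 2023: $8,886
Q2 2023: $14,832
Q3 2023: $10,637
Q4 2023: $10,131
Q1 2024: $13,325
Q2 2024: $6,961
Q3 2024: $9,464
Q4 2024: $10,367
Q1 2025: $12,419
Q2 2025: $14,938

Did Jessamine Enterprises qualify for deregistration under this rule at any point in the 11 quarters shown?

No

Quarters below $9,000: Q1 2023, Q2 2024.
Longest run of consecutive quarters below the threshold: 1.
1 < 4, so Jessamine Enterprises never became eligible.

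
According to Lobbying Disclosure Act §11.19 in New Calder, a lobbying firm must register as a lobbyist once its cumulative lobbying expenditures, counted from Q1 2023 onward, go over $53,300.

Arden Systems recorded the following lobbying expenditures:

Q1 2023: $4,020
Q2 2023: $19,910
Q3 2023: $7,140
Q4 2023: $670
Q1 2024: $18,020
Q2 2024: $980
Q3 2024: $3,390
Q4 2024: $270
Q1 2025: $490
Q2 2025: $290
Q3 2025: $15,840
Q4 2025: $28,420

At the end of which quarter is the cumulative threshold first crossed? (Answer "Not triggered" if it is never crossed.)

Through Q1 2023: $4,020
Through Q2 2023: $23,930
Through Q3 2023: $31,070
Through Q4 2023: $31,740
Through Q1 2024: $49,760
Through Q2 2024: $50,740
Through Q3 2024: $54,130 ← exceeds threshold

Q3 2024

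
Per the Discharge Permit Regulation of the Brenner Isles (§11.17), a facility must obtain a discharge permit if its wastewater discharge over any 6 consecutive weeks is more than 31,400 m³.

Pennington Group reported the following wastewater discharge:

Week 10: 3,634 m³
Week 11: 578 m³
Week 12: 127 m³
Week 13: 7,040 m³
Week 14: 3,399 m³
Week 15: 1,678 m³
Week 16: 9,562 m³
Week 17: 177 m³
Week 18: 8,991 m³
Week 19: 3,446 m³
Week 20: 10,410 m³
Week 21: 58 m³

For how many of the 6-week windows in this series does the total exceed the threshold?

Week 10–Week 15: 3,634 m³ + 578 m³ + 127 m³ + 7,040 m³ + 3,399 m³ + 1,678 m³ = 16,456 m³ (under)
Week 11–Week 16: 578 m³ + 127 m³ + 7,040 m³ + 3,399 m³ + 1,678 m³ + 9,562 m³ = 22,384 m³ (under)
Week 12–Week 17: 127 m³ + 7,040 m³ + 3,399 m³ + 1,678 m³ + 9,562 m³ + 177 m³ = 21,983 m³ (under)
Week 13–Week 18: 7,040 m³ + 3,399 m³ + 1,678 m³ + 9,562 m³ + 177 m³ + 8,991 m³ = 30,847 m³ (under)
Week 14–Week 19: 3,399 m³ + 1,678 m³ + 9,562 m³ + 177 m³ + 8,991 m³ + 3,446 m³ = 27,253 m³ (under)
Week 15–Week 20: 1,678 m³ + 9,562 m³ + 177 m³ + 8,991 m³ + 3,446 m³ + 10,410 m³ = 34,264 m³ (over)
Week 16–Week 21: 9,562 m³ + 177 m³ + 8,991 m³ + 3,446 m³ + 10,410 m³ + 58 m³ = 32,644 m³ (over)
2 windows exceed the threshold.

2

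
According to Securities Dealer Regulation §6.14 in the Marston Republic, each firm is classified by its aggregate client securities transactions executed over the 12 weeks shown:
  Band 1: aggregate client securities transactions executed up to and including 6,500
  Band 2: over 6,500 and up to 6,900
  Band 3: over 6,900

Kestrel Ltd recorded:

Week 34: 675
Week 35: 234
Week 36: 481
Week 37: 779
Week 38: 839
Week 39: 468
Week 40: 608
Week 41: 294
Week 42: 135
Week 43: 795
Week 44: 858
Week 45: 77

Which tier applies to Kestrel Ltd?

Band 1

Aggregate client securities transactions executed: 675 + 234 + 481 + 779 + 839 + 468 + 608 + 294 + 135 + 795 + 858 + 77 = 6,243.
6,243 ≤ 6,500, so Band 1 applies.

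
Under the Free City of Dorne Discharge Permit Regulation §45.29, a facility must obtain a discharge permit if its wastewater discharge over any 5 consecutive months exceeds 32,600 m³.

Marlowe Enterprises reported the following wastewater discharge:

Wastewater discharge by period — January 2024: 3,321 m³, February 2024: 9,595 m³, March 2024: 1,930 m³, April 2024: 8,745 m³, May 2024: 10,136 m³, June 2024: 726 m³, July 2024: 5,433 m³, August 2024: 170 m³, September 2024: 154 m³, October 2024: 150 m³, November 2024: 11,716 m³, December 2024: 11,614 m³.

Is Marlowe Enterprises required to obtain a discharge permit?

Yes

January 2024–May 2024: 3,321 m³ + 9,595 m³ + 1,930 m³ + 8,745 m³ + 10,136 m³ = 33,727 m³ (over)
February 2024–June 2024: 9,595 m³ + 1,930 m³ + 8,745 m³ + 10,136 m³ + 726 m³ = 31,132 m³ (under)
March 2024–July 2024: 1,930 m³ + 8,745 m³ + 10,136 m³ + 726 m³ + 5,433 m³ = 26,970 m³ (under)
April 2024–August 2024: 8,745 m³ + 10,136 m³ + 726 m³ + 5,433 m³ + 170 m³ = 25,210 m³ (under)
May 2024–September 2024: 10,136 m³ + 726 m³ + 5,433 m³ + 170 m³ + 154 m³ = 16,619 m³ (under)
June 2024–October 2024: 726 m³ + 5,433 m³ + 170 m³ + 154 m³ + 150 m³ = 6,633 m³ (under)
July 2024–November 2024: 5,433 m³ + 170 m³ + 154 m³ + 150 m³ + 11,716 m³ = 17,623 m³ (under)
August 2024–December 2024: 170 m³ + 154 m³ + 150 m³ + 11,716 m³ + 11,614 m³ = 23,804 m³ (under)
At least one window exceeds 32,600 m³.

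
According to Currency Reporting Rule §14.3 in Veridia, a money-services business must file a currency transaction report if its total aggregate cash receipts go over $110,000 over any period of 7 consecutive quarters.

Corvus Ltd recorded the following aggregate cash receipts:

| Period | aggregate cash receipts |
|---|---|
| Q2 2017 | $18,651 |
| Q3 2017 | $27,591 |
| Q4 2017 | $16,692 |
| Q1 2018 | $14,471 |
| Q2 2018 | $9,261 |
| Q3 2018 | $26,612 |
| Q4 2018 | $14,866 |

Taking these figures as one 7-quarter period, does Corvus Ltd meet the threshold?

Total aggregate cash receipts: $18,651 + $27,591 + $16,692 + $14,471 + $9,261 + $26,612 + $14,866 = $128,144.
$128,144 > $110,000, so the threshold is exceeded.

Yes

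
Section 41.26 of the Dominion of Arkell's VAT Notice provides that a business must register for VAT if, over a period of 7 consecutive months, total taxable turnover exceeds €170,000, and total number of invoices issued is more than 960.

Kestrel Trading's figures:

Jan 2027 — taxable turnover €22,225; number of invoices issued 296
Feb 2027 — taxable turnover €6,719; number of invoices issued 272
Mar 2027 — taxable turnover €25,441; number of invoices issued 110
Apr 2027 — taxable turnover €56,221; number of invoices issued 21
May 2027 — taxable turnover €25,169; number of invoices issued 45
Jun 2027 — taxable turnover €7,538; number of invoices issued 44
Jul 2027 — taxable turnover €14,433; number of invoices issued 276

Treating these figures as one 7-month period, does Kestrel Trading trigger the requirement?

Total taxable turnover: €22,225 + €6,719 + €25,441 + €56,221 + €25,169 + €7,538 + €14,433 = €157,746 (≤ €170,000).
Total number of invoices issued: 296 + 272 + 110 + 21 + 45 + 44 + 276 = 1,064 (> 960).
The test is 'and': the rule requires both, and at least one is not exceeded.

No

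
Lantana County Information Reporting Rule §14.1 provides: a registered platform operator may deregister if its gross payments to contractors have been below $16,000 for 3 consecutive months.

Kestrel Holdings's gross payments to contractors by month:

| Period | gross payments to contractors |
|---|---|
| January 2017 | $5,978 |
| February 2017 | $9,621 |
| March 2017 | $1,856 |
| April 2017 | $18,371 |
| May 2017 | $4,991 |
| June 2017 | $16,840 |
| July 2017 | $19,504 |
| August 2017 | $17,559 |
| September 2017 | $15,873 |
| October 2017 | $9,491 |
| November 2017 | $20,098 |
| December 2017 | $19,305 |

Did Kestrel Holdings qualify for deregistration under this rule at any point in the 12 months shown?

Months below $16,000: January 2017, February 2017, March 2017, May 2017, September 2017, October 2017.
Longest run of consecutive months below the threshold: 3.
3 ≥ 3, so Kestrel Holdings became eligible.

Yes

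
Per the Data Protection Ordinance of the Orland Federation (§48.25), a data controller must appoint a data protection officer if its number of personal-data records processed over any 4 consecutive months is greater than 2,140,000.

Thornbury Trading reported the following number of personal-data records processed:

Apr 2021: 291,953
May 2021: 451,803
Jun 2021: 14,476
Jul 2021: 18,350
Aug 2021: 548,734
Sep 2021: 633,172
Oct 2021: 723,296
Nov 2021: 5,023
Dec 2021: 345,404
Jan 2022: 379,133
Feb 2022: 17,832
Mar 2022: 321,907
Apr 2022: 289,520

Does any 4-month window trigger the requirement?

Apr 2021–Jul 2021: 291,953 + 451,803 + 14,476 + 18,350 = 776,582 (under)
May 2021–Aug 2021: 451,803 + 14,476 + 18,350 + 548,734 = 1,033,363 (under)
Jun 2021–Sep 2021: 14,476 + 18,350 + 548,734 + 633,172 = 1,214,732 (under)
Jul 2021–Oct 2021: 18,350 + 548,734 + 633,172 + 723,296 = 1,923,552 (under)
Aug 2021–Nov 2021: 548,734 + 633,172 + 723,296 + 5,023 = 1,910,225 (under)
Sep 2021–Dec 2021: 633,172 + 723,296 + 5,023 + 345,404 = 1,706,895 (under)
Oct 2021–Jan 2022: 723,296 + 5,023 + 345,404 + 379,133 = 1,452,856 (under)
Nov 2021–Feb 2022: 5,023 + 345,404 + 379,133 + 17,832 = 747,392 (under)
Dec 2021–Mar 2022: 345,404 + 379,133 + 17,832 + 321,907 = 1,064,276 (under)
Jan 2022–Apr 2022: 379,133 + 17,832 + 321,907 + 289,520 = 1,008,392 (under)
No window exceeds 2,140,000.

No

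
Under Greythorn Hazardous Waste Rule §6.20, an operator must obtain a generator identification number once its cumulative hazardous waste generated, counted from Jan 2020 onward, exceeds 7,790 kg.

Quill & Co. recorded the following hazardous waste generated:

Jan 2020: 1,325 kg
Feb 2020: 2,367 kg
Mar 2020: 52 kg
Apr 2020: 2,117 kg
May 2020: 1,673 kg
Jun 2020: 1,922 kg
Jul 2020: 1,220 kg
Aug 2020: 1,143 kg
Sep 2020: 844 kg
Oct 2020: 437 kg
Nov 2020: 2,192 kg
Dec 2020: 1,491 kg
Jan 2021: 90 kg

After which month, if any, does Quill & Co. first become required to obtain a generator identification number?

Jun 2020

Through Jan 2020: 1,325 kg
Through Feb 2020: 3,692 kg
Through Mar 2020: 3,744 kg
Through Apr 2020: 5,861 kg
Through May 2020: 7,534 kg
Through Jun 2020: 9,456 kg ← exceeds threshold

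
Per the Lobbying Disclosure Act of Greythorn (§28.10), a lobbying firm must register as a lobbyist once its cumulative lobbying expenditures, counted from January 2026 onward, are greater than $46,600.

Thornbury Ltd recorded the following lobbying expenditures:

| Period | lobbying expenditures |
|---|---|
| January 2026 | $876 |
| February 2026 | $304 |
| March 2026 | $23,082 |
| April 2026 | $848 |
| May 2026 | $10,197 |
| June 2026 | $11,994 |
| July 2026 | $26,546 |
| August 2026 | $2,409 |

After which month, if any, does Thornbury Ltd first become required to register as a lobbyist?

Through January 2026: $876
Through February 2026: $1,180
Through March 2026: $24,262
Through April 2026: $25,110
Through May 2026: $35,307
Through June 2026: $47,301 ← exceeds threshold

June 2026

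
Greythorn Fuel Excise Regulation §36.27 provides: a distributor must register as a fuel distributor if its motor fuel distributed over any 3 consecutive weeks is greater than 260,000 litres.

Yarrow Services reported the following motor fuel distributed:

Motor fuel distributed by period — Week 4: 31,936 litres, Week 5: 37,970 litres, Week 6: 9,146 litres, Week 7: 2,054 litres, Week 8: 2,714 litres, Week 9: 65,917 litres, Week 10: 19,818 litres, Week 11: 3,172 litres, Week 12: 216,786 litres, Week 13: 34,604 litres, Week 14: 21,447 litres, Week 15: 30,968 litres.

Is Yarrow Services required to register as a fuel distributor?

Week 4–Week 6: 31,936 litres + 37,970 litres + 9,146 litres = 79,052 litres (under)
Week 5–Week 7: 37,970 litres + 9,146 litres + 2,054 litres = 49,170 litres (under)
Week 6–Week 8: 9,146 litres + 2,054 litres + 2,714 litres = 13,914 litres (under)
Week 7–Week 9: 2,054 litres + 2,714 litres + 65,917 litres = 70,685 litres (under)
Week 8–Week 10: 2,714 litres + 65,917 litres + 19,818 litres = 88,449 litres (under)
Week 9–Week 11: 65,917 litres + 19,818 litres + 3,172 litres = 88,907 litres (under)
Week 10–Week 12: 19,818 litres + 3,172 litres + 216,786 litres = 239,776 litres (under)
Week 11–Week 13: 3,172 litres + 216,786 litres + 34,604 litres = 254,562 litres (under)
Week 12–Week 14: 216,786 litres + 34,604 litres + 21,447 litres = 272,837 litres (over)
Week 13–Week 15: 34,604 litres + 21,447 litres + 30,968 litres = 87,019 litres (under)
At least one window exceeds 260,000 litres.

Yes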